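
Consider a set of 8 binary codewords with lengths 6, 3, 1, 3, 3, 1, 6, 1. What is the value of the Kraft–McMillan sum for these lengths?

1.90625

With common denominator 2^6 = 64: Σ 2^(−ℓᵢ) = 1/64 + 8/64 + 32/64 + 8/64 + 8/64 + 32/64 + 1/64 + 32/64 = 122/64 = 1.90625.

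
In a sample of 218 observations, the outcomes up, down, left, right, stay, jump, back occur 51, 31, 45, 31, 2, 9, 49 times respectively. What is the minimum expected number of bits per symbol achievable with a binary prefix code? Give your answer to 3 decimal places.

Probabilities are the counts divided by 218.
Repeatedly combine the two least-probable nodes; the expected code length is the sum of the merged weights.
merge 1/109 + 9/218 → 11/218
merge 11/218 + 31/218 → 21/109
merge 31/218 + 21/109 → 73/218
merge 45/218 + 49/218 → 47/109
merge 51/218 + 73/218 → 62/109
merge 47/109 + 62/109 → 1
L = 11/218 + 21/109 + 73/218 + 47/109 + 62/109 + 1 = 281/109 ≈ 2.578 bits/symbol.

2.578 bits/symbol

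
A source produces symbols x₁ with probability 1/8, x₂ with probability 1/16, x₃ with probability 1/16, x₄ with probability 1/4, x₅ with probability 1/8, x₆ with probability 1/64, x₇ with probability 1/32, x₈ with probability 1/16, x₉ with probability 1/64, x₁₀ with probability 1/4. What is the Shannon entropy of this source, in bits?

Each probability is a power of 1/2, so log₂(1/p) is an integer.
H = Σ p·log₂(1/p) = 1/8·3 + 1/16·4 + 1/16·4 + 1/4·2 + 1/8·3 + 1/64·6 + 1/32·5 + 1/16·4 + 1/64·6 + 1/4·2 = 2.84375 bits.

2.84375 bits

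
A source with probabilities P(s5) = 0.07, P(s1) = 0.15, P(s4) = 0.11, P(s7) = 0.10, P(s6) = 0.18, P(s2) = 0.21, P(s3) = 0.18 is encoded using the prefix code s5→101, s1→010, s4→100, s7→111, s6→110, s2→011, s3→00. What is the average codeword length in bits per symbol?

2.82 bits/symbol

L̄ = Σ pᵢ·ℓᵢ = 0.07·3 + 0.15·3 + 0.11·3 + 0.10·3 + 0.18·3 + 0.21·3 + 0.18·2 = 2.82 bits/symbol.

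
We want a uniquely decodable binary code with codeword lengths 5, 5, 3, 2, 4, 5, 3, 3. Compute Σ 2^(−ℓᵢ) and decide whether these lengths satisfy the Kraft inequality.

0.78125; yes

With common denominator 2^5 = 32: Σ 2^(−ℓᵢ) = 1/32 + 1/32 + 4/32 + 8/32 + 2/32 + 1/32 + 4/32 + 4/32 = 25/32 = 0.78125.
Kraft's inequality requires Σ ≤ 1; here Σ = 0.78125 ≤ 1, so such a prefix code exists.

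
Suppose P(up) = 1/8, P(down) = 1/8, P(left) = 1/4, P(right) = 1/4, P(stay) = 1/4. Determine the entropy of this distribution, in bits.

2.25 bits

Each probability is a power of 1/2, so log₂(1/p) is an integer.
H = Σ p·log₂(1/p) = 1/8·3 + 1/8·3 + 1/4·2 + 1/4·2 + 1/4·2 = 2.25 bits.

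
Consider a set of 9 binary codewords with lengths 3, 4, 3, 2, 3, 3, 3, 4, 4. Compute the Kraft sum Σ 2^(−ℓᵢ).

With common denominator 2^4 = 16: Σ 2^(−ℓᵢ) = 2/16 + 1/16 + 2/16 + 4/16 + 2/16 + 2/16 + 2/16 + 1/16 + 1/16 = 17/16 = 1.0625.

1.0625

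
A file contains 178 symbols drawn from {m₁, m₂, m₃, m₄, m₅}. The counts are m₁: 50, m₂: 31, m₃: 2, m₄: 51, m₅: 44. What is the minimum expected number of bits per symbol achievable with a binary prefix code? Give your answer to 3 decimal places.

Probabilities are the counts divided by 178.
Repeatedly combine the two least-probable nodes; the expected code length is the sum of the merged weights.
merge 1/89 + 31/178 → 33/178
merge 33/178 + 22/89 → 77/178
merge 25/89 + 51/178 → 101/178
merge 77/178 + 101/178 → 1
L = 33/178 + 77/178 + 101/178 + 1 = 389/178 ≈ 2.185 bits/symbol.

2.185 bits/symbol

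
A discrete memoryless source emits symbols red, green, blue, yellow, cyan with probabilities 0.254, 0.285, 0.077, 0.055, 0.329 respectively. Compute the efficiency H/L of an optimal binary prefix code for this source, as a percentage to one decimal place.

Entropy H = −Σ p log₂ p ≈ 2.0609 bits.
Huffman merges: 11/200+77/1000→33/250; 33/250+127/500→193/500; 57/200+329/1000→307/500; 193/500+307/500→1. L = 533/250 ≈ 2.1320.
Efficiency = H/L = 2.0609/2.1320 = 96.7%.

96.7%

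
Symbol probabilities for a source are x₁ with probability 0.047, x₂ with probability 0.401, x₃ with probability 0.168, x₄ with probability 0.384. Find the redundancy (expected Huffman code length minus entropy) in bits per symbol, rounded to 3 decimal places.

Entropy H = −Σ p log₂ p ≈ 1.6986 bits.
Huffman merges: 47/1000+21/125→43/200; 43/200+48/125→599/1000; 401/1000+599/1000→1. L = 907/500 ≈ 1.8140.
L − H = 1.8140 − 1.6986 = 0.115 bits.

0.115 bits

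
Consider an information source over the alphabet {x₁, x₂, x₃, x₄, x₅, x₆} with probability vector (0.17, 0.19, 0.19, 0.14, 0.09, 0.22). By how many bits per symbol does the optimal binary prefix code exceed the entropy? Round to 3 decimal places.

0.055 bits

Entropy H = −Σ p log₂ p ≈ 2.5354 bits.
Huffman merges: 9/100+7/50→23/100; 17/100+19/100→9/25; 19/100+11/50→41/100; 23/100+9/25→59/100; 41/100+59/100→1. L = 259/100 ≈ 2.5900.
L − H = 2.5900 − 2.5354 = 0.055 bits.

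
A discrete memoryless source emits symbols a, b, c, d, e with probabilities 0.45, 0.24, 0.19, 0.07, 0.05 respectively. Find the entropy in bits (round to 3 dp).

1.952 bits

H = −Σ pᵢ log₂ pᵢ.
−0.45·log₂(0.45) = 0.5184
−0.24·log₂(0.24) = 0.4941
−0.19·log₂(0.19) = 0.4552
−0.07·log₂(0.07) = 0.2686
−0.05·log₂(0.05) = 0.2161
Sum ≈ 1.9524 → 1.952 bits.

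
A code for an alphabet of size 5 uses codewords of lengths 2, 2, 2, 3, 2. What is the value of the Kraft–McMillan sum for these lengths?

1.125

With common denominator 2^3 = 8: Σ 2^(−ℓᵢ) = 2/8 + 2/8 + 2/8 + 1/8 + 2/8 = 9/8 = 1.125.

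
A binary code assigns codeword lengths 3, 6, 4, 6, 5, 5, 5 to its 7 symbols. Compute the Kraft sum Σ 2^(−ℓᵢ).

With common denominator 2^6 = 64: Σ 2^(−ℓᵢ) = 8/64 + 1/64 + 4/64 + 1/64 + 2/64 + 2/64 + 2/64 = 20/64 = 0.3125.

0.3125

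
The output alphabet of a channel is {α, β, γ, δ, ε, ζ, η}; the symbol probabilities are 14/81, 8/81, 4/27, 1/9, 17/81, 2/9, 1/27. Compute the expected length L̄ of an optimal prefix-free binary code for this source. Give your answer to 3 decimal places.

Repeatedly combine the two least-probable nodes; the expected code length is the sum of the merged weights.
merge 1/27 + 8/81 → 11/81
merge 1/9 + 11/81 → 20/81
merge 4/27 + 14/81 → 26/81
merge 17/81 + 2/9 → 35/81
merge 20/81 + 26/81 → 46/81
merge 35/81 + 46/81 → 1
L = 11/81 + 20/81 + 26/81 + 35/81 + 46/81 + 1 = 73/27 ≈ 2.704 bits/symbol.

2.704 bits/symbol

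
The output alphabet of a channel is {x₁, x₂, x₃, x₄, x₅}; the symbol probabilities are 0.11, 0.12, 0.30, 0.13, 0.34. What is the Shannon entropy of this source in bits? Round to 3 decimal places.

2.150 bits

H = −Σ pᵢ log₂ pᵢ.
−0.11·log₂(0.11) = 0.3503
−0.12·log₂(0.12) = 0.3671
−0.30·log₂(0.30) = 0.5211
−0.13·log₂(0.13) = 0.3826
−0.34·log₂(0.34) = 0.5292
Sum ≈ 2.1503 → 2.150 bits.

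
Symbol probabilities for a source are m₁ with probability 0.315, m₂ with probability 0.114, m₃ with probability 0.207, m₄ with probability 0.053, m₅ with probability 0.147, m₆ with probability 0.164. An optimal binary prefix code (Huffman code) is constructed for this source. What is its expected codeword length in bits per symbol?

Repeatedly combine the two least-probable nodes; the expected code length is the sum of the merged weights.
merge 53/1000 + 57/500 → 167/1000
merge 147/1000 + 41/250 → 311/1000
merge 167/1000 + 207/1000 → 187/500
merge 311/1000 + 63/200 → 313/500
merge 187/500 + 313/500 → 1
L = 167/1000 + 311/1000 + 187/500 + 313/500 + 1 = 1239/500 = 2.478 bits/symbol.

2.478 bits/symbol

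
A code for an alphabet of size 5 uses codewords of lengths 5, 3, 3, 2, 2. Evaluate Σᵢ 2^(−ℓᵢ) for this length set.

0.78125

With common denominator 2^5 = 32: Σ 2^(−ℓᵢ) = 1/32 + 4/32 + 4/32 + 8/32 + 8/32 = 25/32 = 0.78125.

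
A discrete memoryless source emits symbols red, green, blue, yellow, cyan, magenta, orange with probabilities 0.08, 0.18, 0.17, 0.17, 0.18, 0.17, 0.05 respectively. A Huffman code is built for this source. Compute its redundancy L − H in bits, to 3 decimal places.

Entropy H = −Σ p log₂ p ≈ 2.7020 bits.
Huffman merges: 1/20+2/25→13/100; 13/100+17/100→3/10; 17/100+17/100→17/50; 9/50+9/50→9/25; 3/10+17/50→16/25; 9/25+16/25→1. L = 277/100 ≈ 2.7700.
L − H = 2.7700 − 2.7020 = 0.068 bits.

0.068 bits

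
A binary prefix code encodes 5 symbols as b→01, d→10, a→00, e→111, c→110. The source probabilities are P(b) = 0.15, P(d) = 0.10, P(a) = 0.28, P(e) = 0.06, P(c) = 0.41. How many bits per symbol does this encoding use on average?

2.47 bits/symbol

L̄ = Σ pᵢ·ℓᵢ = 0.15·2 + 0.10·2 + 0.28·2 + 0.06·3 + 0.41·3 = 2.47 bits/symbol.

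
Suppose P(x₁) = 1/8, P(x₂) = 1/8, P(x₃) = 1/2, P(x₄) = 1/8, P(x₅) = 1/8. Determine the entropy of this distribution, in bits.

2 bits

Each probability is a power of 1/2, so log₂(1/p) is an integer.
H = Σ p·log₂(1/p) = 1/8·3 + 1/8·3 + 1/2·1 + 1/8·3 + 1/8·3 = 2 bits.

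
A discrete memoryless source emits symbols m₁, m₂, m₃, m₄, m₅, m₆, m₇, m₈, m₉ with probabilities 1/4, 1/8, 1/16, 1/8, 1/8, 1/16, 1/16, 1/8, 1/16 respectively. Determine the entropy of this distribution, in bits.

3 bits

Each probability is a power of 1/2, so log₂(1/p) is an integer.
H = Σ p·log₂(1/p) = 1/4·2 + 1/8·3 + 1/16·4 + 1/8·3 + 1/8·3 + 1/16·4 + 1/16·4 + 1/8·3 + 1/16·4 = 3 bits.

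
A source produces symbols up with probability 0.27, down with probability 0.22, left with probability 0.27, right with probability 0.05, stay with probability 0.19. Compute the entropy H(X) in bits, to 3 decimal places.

2.172 bits

H = −Σ pᵢ log₂ pᵢ.
−0.27·log₂(0.27) = 0.5100
−0.22·log₂(0.22) = 0.4806
−0.27·log₂(0.27) = 0.5100
−0.05·log₂(0.05) = 0.2161
−0.19·log₂(0.19) = 0.4552
Sum ≈ 2.1719 → 2.172 bits.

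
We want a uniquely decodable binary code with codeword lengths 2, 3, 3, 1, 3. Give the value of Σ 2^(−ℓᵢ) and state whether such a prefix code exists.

With common denominator 2^3 = 8: Σ 2^(−ℓᵢ) = 2/8 + 1/8 + 1/8 + 4/8 + 1/8 = 9/8 = 1.125.
Kraft's inequality requires Σ ≤ 1; here Σ = 1.125 > 1, so no such prefix code exists.

1.125; no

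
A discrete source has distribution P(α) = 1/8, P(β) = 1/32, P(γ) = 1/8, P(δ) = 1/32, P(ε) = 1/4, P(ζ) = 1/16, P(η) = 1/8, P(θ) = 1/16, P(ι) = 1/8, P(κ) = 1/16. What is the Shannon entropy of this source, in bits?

Each probability is a power of 1/2, so log₂(1/p) is an integer.
H = Σ p·log₂(1/p) = 1/8·3 + 1/32·5 + 1/8·3 + 1/32·5 + 1/4·2 + 1/16·4 + 1/8·3 + 1/16·4 + 1/8·3 + 1/16·4 = 3.0625 bits.

3.0625 bits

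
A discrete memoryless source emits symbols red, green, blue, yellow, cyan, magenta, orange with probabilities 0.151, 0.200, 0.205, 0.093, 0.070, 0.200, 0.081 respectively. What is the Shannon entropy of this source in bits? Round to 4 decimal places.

H = −Σ pᵢ log₂ pᵢ.
−0.151·log₂(0.151) = 0.4118
−0.200·log₂(0.200) = 0.4644
−0.205·log₂(0.205) = 0.4687
−0.093·log₂(0.093) = 0.3187
−0.070·log₂(0.070) = 0.2686
−0.200·log₂(0.200) = 0.4644
−0.081·log₂(0.081) = 0.2937
Sum ≈ 2.6902 → 2.6902 bits.

2.6902 bits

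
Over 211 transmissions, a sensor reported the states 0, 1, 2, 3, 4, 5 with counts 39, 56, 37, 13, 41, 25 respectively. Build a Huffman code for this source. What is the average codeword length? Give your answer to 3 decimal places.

2.536 bits/symbol

Probabilities are the counts divided by 211.
Repeatedly combine the two least-probable nodes; the expected code length is the sum of the merged weights.
merge 13/211 + 25/211 → 38/211
merge 37/211 + 38/211 → 75/211
merge 39/211 + 41/211 → 80/211
merge 56/211 + 75/211 → 131/211
merge 80/211 + 131/211 → 1
L = 38/211 + 75/211 + 80/211 + 131/211 + 1 = 535/211 ≈ 2.536 bits/symbol.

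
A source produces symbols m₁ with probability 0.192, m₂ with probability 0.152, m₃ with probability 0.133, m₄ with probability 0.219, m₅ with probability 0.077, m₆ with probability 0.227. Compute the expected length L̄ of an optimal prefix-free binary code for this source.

2.554 bits/symbol

Repeatedly combine the two least-probable nodes; the expected code length is the sum of the merged weights.
merge 77/1000 + 133/1000 → 21/100
merge 19/125 + 24/125 → 43/125
merge 21/100 + 219/1000 → 429/1000
merge 227/1000 + 43/125 → 571/1000
merge 429/1000 + 571/1000 → 1
L = 21/100 + 43/125 + 429/1000 + 571/1000 + 1 = 1277/500 = 2.554 bits/symbol.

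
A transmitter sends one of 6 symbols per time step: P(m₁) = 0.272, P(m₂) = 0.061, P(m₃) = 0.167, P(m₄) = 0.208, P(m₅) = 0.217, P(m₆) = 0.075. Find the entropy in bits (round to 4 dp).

2.4180 bits

H = −Σ pᵢ log₂ pᵢ.
−0.272·log₂(0.272) = 0.5109
−0.061·log₂(0.061) = 0.2461
−0.167·log₂(0.167) = 0.4312
−0.208·log₂(0.208) = 0.4712
−0.217·log₂(0.217) = 0.4783
−0.075·log₂(0.075) = 0.2803
Sum ≈ 2.4180 → 2.4180 bits.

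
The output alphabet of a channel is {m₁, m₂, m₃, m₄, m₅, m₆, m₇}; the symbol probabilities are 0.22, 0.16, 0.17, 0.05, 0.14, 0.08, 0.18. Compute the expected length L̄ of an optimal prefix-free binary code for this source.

Repeatedly combine the two least-probable nodes; the expected code length is the sum of the merged weights.
merge 1/20 + 2/25 → 13/100
merge 13/100 + 7/50 → 27/100
merge 4/25 + 17/100 → 33/100
merge 9/50 + 11/50 → 2/5
merge 27/100 + 33/100 → 3/5
merge 2/5 + 3/5 → 1
L = 13/100 + 27/100 + 33/100 + 2/5 + 3/5 + 1 = 273/100 = 2.73 bits/symbol.

2.73 bits/symbol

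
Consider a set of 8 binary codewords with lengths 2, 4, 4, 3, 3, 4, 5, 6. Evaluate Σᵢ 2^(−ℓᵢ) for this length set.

0.734375

With common denominator 2^6 = 64: Σ 2^(−ℓᵢ) = 16/64 + 4/64 + 4/64 + 8/64 + 8/64 + 4/64 + 2/64 + 1/64 = 47/64 = 0.734375.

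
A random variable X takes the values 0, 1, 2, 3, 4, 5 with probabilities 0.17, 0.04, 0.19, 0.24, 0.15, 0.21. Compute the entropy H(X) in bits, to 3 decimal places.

2.453 bits

H = −Σ pᵢ log₂ pᵢ.
−0.17·log₂(0.17) = 0.4346
−0.04·log₂(0.04) = 0.1858
−0.19·log₂(0.19) = 0.4552
−0.24·log₂(0.24) = 0.4941
−0.15·log₂(0.15) = 0.4105
−0.21·log₂(0.21) = 0.4728
Sum ≈ 2.4531 → 2.453 bits.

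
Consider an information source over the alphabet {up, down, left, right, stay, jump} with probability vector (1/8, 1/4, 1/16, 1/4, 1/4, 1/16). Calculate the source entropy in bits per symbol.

Each probability is a power of 1/2, so log₂(1/p) is an integer.
H = Σ p·log₂(1/p) = 1/8·3 + 1/4·2 + 1/16·4 + 1/4·2 + 1/4·2 + 1/16·4 = 2.375 bits.

2.375 bits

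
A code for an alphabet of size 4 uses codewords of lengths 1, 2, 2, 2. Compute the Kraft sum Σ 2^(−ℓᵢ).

1.25

With common denominator 2^2 = 4: Σ 2^(−ℓᵢ) = 2/4 + 1/4 + 1/4 + 1/4 = 5/4 = 1.25.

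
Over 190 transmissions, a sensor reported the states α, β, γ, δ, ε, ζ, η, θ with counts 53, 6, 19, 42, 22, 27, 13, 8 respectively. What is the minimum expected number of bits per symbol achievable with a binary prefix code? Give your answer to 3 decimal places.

Probabilities are the counts divided by 190.
Repeatedly combine the two least-probable nodes; the expected code length is the sum of the merged weights.
merge 3/95 + 4/95 → 7/95
merge 13/190 + 7/95 → 27/190
merge 1/10 + 11/95 → 41/190
merge 27/190 + 27/190 → 27/95
merge 41/190 + 21/95 → 83/190
merge 53/190 + 27/95 → 107/190
merge 83/190 + 107/190 → 1
L = 7/95 + 27/190 + 41/190 + 27/95 + 83/190 + 107/190 + 1 = 258/95 ≈ 2.716 bits/symbol.

2.716 bits/symbol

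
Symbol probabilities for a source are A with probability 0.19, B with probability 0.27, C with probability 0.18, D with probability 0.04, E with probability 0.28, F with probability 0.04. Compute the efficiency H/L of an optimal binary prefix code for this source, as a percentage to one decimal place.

Entropy H = −Σ p log₂ p ≈ 2.2963 bits.
Huffman merges: 1/25+1/25→2/25; 2/25+9/50→13/50; 19/100+13/50→9/20; 27/100+7/25→11/20; 9/20+11/20→1. L = 117/50 ≈ 2.3400.
Efficiency = H/L = 2.2963/2.3400 = 98.1%.

98.1%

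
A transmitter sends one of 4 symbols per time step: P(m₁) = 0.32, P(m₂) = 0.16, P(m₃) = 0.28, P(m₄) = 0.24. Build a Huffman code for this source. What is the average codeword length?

Repeatedly combine the two least-probable nodes; the expected code length is the sum of the merged weights.
merge 4/25 + 6/25 → 2/5
merge 7/25 + 8/25 → 3/5
merge 2/5 + 3/5 → 1
L = 2/5 + 3/5 + 1 = 2 bits/symbol.

2 bits/symbol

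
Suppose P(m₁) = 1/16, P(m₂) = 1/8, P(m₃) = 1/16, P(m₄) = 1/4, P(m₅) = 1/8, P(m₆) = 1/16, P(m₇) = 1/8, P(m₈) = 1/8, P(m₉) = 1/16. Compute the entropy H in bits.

Each probability is a power of 1/2, so log₂(1/p) is an integer.
H = Σ p·log₂(1/p) = 1/16·4 + 1/8·3 + 1/16·4 + 1/4·2 + 1/8·3 + 1/16·4 + 1/8·3 + 1/8·3 + 1/16·4 = 3 bits.

3 bits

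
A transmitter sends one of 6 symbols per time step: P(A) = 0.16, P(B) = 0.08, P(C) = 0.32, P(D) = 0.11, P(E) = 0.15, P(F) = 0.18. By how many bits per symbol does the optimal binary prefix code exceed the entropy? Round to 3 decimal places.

0.053 bits

Entropy H = −Σ p log₂ p ≈ 2.4467 bits.
Huffman merges: 2/25+11/100→19/100; 3/20+4/25→31/100; 9/50+19/100→37/100; 31/100+8/25→63/100; 37/100+63/100→1. L = 5/2 ≈ 2.5000.
L − H = 2.5000 − 2.4467 = 0.053 bits.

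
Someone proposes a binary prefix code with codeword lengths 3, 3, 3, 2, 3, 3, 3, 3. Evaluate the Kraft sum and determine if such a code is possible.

With common denominator 2^3 = 8: Σ 2^(−ℓᵢ) = 1/8 + 1/8 + 1/8 + 2/8 + 1/8 + 1/8 + 1/8 + 1/8 = 9/8 = 1.125.
Kraft's inequality requires Σ ≤ 1; here Σ = 1.125 > 1, so no such prefix code exists.

1.125; no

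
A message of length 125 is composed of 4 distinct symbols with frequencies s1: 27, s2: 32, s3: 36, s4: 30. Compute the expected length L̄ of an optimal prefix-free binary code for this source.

Probabilities are the counts divided by 125.
Repeatedly combine the two least-probable nodes; the expected code length is the sum of the merged weights.
merge 27/125 + 6/25 → 57/125
merge 32/125 + 36/125 → 68/125
merge 57/125 + 68/125 → 1
L = 57/125 + 68/125 + 1 = 2 bits/symbol.

2 bits/symbol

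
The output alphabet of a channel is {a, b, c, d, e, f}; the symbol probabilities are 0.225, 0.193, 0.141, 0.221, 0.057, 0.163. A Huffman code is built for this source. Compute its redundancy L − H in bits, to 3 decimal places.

0.070 bits

Entropy H = −Σ p log₂ p ≈ 2.4842 bits.
Huffman merges: 57/1000+141/1000→99/500; 163/1000+193/1000→89/250; 99/500+221/1000→419/1000; 9/40+89/250→581/1000; 419/1000+581/1000→1. L = 1277/500 ≈ 2.5540.
L − H = 2.5540 − 2.4842 = 0.070 bits.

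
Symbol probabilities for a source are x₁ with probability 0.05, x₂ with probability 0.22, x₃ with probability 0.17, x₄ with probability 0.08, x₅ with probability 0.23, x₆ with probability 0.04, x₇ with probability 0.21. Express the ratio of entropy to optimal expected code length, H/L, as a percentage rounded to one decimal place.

Entropy H = −Σ p log₂ p ≈ 2.5690 bits.
Huffman merges: 1/25+1/20→9/100; 2/25+9/100→17/100; 17/100+17/100→17/50; 21/100+11/50→43/100; 23/100+17/50→57/100; 43/100+57/100→1. L = 13/5 ≈ 2.6000.
Efficiency = H/L = 2.5690/2.6000 = 98.8%.

98.8%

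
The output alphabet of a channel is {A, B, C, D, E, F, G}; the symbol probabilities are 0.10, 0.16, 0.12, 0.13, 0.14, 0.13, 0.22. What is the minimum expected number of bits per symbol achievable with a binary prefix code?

Repeatedly combine the two least-probable nodes; the expected code length is the sum of the merged weights.
merge 1/10 + 3/25 → 11/50
merge 13/100 + 13/100 → 13/50
merge 7/50 + 4/25 → 3/10
merge 11/50 + 11/50 → 11/25
merge 13/50 + 3/10 → 14/25
merge 11/25 + 14/25 → 1
L = 11/50 + 13/50 + 3/10 + 11/25 + 14/25 + 1 = 139/50 = 2.78 bits/symbol.

2.78 bits/symbol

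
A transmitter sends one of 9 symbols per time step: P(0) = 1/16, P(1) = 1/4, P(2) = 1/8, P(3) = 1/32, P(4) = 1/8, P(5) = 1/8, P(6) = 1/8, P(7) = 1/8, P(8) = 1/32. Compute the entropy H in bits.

Each probability is a power of 1/2, so log₂(1/p) is an integer.
H = Σ p·log₂(1/p) = 1/16·4 + 1/4·2 + 1/8·3 + 1/32·5 + 1/8·3 + 1/8·3 + 1/8·3 + 1/8·3 + 1/32·5 = 2.9375 bits.

2.9375 bits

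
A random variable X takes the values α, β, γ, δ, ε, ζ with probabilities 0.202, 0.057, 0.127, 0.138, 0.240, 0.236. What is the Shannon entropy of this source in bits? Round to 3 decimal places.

H = −Σ pᵢ log₂ pᵢ.
−0.202·log₂(0.202) = 0.4661
−0.057·log₂(0.057) = 0.2356
−0.127·log₂(0.127) = 0.3781
−0.138·log₂(0.138) = 0.3943
−0.240·log₂(0.240) = 0.4941
−0.236·log₂(0.236) = 0.4916
Sum ≈ 2.4599 → 2.460 bits.

2.460 bits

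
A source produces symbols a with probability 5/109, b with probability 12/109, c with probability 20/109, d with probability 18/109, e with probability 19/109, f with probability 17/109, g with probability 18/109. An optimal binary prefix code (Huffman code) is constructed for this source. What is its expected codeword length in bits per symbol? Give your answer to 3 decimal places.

2.798 bits/symbol

Repeatedly combine the two least-probable nodes; the expected code length is the sum of the merged weights.
merge 5/109 + 12/109 → 17/109
merge 17/109 + 17/109 → 34/109
merge 18/109 + 18/109 → 36/109
merge 19/109 + 20/109 → 39/109
merge 34/109 + 36/109 → 70/109
merge 39/109 + 70/109 → 1
L = 17/109 + 34/109 + 36/109 + 39/109 + 70/109 + 1 = 305/109 ≈ 2.798 bits/symbol.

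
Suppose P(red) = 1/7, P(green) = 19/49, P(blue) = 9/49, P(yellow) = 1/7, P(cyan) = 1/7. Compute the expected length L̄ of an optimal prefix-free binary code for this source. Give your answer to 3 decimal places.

2.224 bits/symbol

Repeatedly combine the two least-probable nodes; the expected code length is the sum of the merged weights.
merge 1/7 + 1/7 → 2/7
merge 1/7 + 9/49 → 16/49
merge 2/7 + 16/49 → 30/49
merge 19/49 + 30/49 → 1
L = 2/7 + 16/49 + 30/49 + 1 = 109/49 ≈ 2.224 bits/symbol.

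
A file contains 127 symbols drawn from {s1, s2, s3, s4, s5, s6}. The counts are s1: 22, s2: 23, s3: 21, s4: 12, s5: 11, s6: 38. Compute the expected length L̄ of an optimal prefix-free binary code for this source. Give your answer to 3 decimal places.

2.520 bits/symbol

Probabilities are the counts divided by 127.
Repeatedly combine the two least-probable nodes; the expected code length is the sum of the merged weights.
merge 11/127 + 12/127 → 23/127
merge 21/127 + 22/127 → 43/127
merge 23/127 + 23/127 → 46/127
merge 38/127 + 43/127 → 81/127
merge 46/127 + 81/127 → 1
L = 23/127 + 43/127 + 46/127 + 81/127 + 1 = 320/127 ≈ 2.520 bits/symbol.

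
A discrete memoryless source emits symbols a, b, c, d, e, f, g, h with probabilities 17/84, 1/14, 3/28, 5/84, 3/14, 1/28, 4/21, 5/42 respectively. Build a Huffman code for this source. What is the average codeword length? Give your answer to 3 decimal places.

2.845 bits/symbol

Repeatedly combine the two least-probable nodes; the expected code length is the sum of the merged weights.
merge 1/28 + 5/84 → 2/21
merge 1/14 + 2/21 → 1/6
merge 3/28 + 5/42 → 19/84
merge 1/6 + 4/21 → 5/14
merge 17/84 + 3/14 → 5/12
merge 19/84 + 5/14 → 7/12
merge 5/12 + 7/12 → 1
L = 2/21 + 1/6 + 19/84 + 5/14 + 5/12 + 7/12 + 1 = 239/84 ≈ 2.845 bits/symbol.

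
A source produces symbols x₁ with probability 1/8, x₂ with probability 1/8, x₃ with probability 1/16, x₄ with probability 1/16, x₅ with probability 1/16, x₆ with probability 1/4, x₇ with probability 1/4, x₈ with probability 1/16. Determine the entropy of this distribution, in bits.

Each probability is a power of 1/2, so log₂(1/p) is an integer.
H = Σ p·log₂(1/p) = 1/8·3 + 1/8·3 + 1/16·4 + 1/16·4 + 1/16·4 + 1/4·2 + 1/4·2 + 1/16·4 = 2.75 bits.

2.75 bits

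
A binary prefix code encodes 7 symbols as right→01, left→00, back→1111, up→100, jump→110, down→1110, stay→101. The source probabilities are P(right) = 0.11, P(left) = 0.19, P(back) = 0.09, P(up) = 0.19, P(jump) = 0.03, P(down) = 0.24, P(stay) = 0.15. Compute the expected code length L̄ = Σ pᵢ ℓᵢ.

L̄ = Σ pᵢ·ℓᵢ = 0.11·2 + 0.19·2 + 0.09·4 + 0.19·3 + 0.03·3 + 0.24·4 + 0.15·3 = 3.03 bits/symbol.

3.03 bits/symbol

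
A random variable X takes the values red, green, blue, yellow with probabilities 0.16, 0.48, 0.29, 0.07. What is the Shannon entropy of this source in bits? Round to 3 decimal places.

1.718 bits

H = −Σ pᵢ log₂ pᵢ.
−0.16·log₂(0.16) = 0.4230
−0.48·log₂(0.48) = 0.5083
−0.29·log₂(0.29) = 0.5179
−0.07·log₂(0.07) = 0.2686
Sum ≈ 1.7177 → 1.718 bits.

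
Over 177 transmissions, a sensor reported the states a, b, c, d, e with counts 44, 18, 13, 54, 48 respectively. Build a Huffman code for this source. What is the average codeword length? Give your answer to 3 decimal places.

2.175 bits/symbol

Probabilities are the counts divided by 177.
Repeatedly combine the two least-probable nodes; the expected code length is the sum of the merged weights.
merge 13/177 + 6/59 → 31/177
merge 31/177 + 44/177 → 25/59
merge 16/59 + 18/59 → 34/59
merge 25/59 + 34/59 → 1
L = 31/177 + 25/59 + 34/59 + 1 = 385/177 ≈ 2.175 bits/symbol.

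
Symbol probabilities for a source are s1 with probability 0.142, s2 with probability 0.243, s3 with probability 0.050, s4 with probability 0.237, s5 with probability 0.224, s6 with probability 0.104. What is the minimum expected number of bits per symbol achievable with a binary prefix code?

Repeatedly combine the two least-probable nodes; the expected code length is the sum of the merged weights.
merge 1/20 + 13/125 → 77/500
merge 71/500 + 77/500 → 37/125
merge 28/125 + 237/1000 → 461/1000
merge 243/1000 + 37/125 → 539/1000
merge 461/1000 + 539/1000 → 1
L = 77/500 + 37/125 + 461/1000 + 539/1000 + 1 = 49/20 = 2.45 bits/symbol.

2.45 bits/symbol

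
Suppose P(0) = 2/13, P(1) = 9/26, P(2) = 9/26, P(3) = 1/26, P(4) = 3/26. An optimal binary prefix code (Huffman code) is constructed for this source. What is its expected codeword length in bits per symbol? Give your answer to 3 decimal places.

Repeatedly combine the two least-probable nodes; the expected code length is the sum of the merged weights.
merge 1/26 + 3/26 → 2/13
merge 2/13 + 2/13 → 4/13
merge 4/13 + 9/26 → 17/26
merge 9/26 + 17/26 → 1
L = 2/13 + 4/13 + 17/26 + 1 = 55/26 ≈ 2.115 bits/symbol.

2.115 bits/symbol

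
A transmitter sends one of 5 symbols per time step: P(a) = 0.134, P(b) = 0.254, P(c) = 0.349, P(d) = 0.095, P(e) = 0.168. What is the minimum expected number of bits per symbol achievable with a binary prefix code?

2.229 bits/symbol

Repeatedly combine the two least-probable nodes; the expected code length is the sum of the merged weights.
merge 19/200 + 67/500 → 229/1000
merge 21/125 + 229/1000 → 397/1000
merge 127/500 + 349/1000 → 603/1000
merge 397/1000 + 603/1000 → 1
L = 229/1000 + 397/1000 + 603/1000 + 1 = 2229/1000 = 2.229 bits/symbol.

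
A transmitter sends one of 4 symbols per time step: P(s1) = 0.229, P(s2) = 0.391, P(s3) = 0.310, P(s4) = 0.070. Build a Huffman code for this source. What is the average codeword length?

1.908 bits/symbol

Repeatedly combine the two least-probable nodes; the expected code length is the sum of the merged weights.
merge 7/100 + 229/1000 → 299/1000
merge 299/1000 + 31/100 → 609/1000
merge 391/1000 + 609/1000 → 1
L = 299/1000 + 609/1000 + 1 = 477/250 = 1.908 bits/symbol.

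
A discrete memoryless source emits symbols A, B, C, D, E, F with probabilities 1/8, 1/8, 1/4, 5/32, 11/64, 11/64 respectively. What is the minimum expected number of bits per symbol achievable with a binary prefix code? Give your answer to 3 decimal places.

Repeatedly combine the two least-probable nodes; the expected code length is the sum of the merged weights.
merge 1/8 + 1/8 → 1/4
merge 5/32 + 11/64 → 21/64
merge 11/64 + 1/4 → 27/64
merge 1/4 + 21/64 → 37/64
merge 27/64 + 37/64 → 1
L = 1/4 + 21/64 + 27/64 + 37/64 + 1 = 165/64 ≈ 2.578 bits/symbol.

2.578 bits/symbol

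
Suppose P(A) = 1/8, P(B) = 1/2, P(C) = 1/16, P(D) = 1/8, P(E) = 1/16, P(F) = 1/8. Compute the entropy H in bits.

2.125 bits

Each probability is a power of 1/2, so log₂(1/p) is an integer.
H = Σ p·log₂(1/p) = 1/8·3 + 1/2·1 + 1/16·4 + 1/8·3 + 1/16·4 + 1/8·3 = 2.125 bits.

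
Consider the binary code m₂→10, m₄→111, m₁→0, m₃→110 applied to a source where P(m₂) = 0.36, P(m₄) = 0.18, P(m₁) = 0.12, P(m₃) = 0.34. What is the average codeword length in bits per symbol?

L̄ = Σ pᵢ·ℓᵢ = 0.36·2 + 0.18·3 + 0.12·1 + 0.34·3 = 2.4 bits/symbol.

2.4 bits/symbol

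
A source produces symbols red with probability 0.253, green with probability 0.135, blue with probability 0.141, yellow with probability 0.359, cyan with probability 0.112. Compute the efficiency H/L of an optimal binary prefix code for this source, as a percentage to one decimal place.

Entropy H = −Σ p log₂ p ≈ 2.1745 bits.
Huffman merges: 14/125+27/200→247/1000; 141/1000+247/1000→97/250; 253/1000+359/1000→153/250; 97/250+153/250→1. L = 2247/1000 ≈ 2.2470.
Efficiency = H/L = 2.1745/2.2470 = 96.8%.

96.8%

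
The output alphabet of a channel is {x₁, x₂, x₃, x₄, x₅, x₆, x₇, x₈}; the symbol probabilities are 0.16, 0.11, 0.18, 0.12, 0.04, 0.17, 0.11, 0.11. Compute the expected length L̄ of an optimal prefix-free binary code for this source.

Repeatedly combine the two least-probable nodes; the expected code length is the sum of the merged weights.
merge 1/25 + 11/100 → 3/20
merge 11/100 + 11/100 → 11/50
merge 3/25 + 3/20 → 27/100
merge 4/25 + 17/100 → 33/100
merge 9/50 + 11/50 → 2/5
merge 27/100 + 33/100 → 3/5
merge 2/5 + 3/5 → 1
L = 3/20 + 11/50 + 27/100 + 33/100 + 2/5 + 3/5 + 1 = 297/100 = 2.97 bits/symbol.

2.97 bits/symbol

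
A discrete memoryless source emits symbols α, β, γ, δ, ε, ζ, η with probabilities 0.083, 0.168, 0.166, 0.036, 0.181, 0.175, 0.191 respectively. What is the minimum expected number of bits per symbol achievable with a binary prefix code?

2.747 bits/symbol

Repeatedly combine the two least-probable nodes; the expected code length is the sum of the merged weights.
merge 9/250 + 83/1000 → 119/1000
merge 119/1000 + 83/500 → 57/200
merge 21/125 + 7/40 → 343/1000
merge 181/1000 + 191/1000 → 93/250
merge 57/200 + 343/1000 → 157/250
merge 93/250 + 157/250 → 1
L = 119/1000 + 57/200 + 343/1000 + 93/250 + 157/250 + 1 = 2747/1000 = 2.747 bits/symbol.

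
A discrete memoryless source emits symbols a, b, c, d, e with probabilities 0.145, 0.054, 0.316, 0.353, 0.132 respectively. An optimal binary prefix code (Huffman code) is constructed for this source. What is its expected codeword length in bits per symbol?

Repeatedly combine the two least-probable nodes; the expected code length is the sum of the merged weights.
merge 27/500 + 33/250 → 93/500
merge 29/200 + 93/500 → 331/1000
merge 79/250 + 331/1000 → 647/1000
merge 353/1000 + 647/1000 → 1
L = 93/500 + 331/1000 + 647/1000 + 1 = 541/250 = 2.164 bits/symbol.

2.164 bits/symbol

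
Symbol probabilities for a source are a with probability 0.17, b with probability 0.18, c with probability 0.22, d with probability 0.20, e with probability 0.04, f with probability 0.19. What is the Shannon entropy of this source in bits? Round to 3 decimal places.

2.466 bits

H = −Σ pᵢ log₂ pᵢ.
−0.17·log₂(0.17) = 0.4346
−0.18·log₂(0.18) = 0.4453
−0.22·log₂(0.22) = 0.4806
−0.20·log₂(0.20) = 0.4644
−0.04·log₂(0.04) = 0.1858
−0.19·log₂(0.19) = 0.4552
Sum ≈ 2.4658 → 2.466 bits.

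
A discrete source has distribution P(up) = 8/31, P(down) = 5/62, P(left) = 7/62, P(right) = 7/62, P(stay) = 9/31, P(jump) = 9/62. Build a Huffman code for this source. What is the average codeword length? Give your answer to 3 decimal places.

2.452 bits/symbol

Repeatedly combine the two least-probable nodes; the expected code length is the sum of the merged weights.
merge 5/62 + 7/62 → 6/31
merge 7/62 + 9/62 → 8/31
merge 6/31 + 8/31 → 14/31
merge 8/31 + 9/31 → 17/31
merge 14/31 + 17/31 → 1
L = 6/31 + 8/31 + 14/31 + 17/31 + 1 = 76/31 ≈ 2.452 bits/symbol.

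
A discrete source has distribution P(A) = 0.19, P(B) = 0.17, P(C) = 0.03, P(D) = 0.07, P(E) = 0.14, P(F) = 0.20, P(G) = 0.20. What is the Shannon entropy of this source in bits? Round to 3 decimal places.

H = −Σ pᵢ log₂ pᵢ.
−0.19·log₂(0.19) = 0.4552
−0.17·log₂(0.17) = 0.4346
−0.03·log₂(0.03) = 0.1518
−0.07·log₂(0.07) = 0.2686
−0.14·log₂(0.14) = 0.3971
−0.20·log₂(0.20) = 0.4644
−0.20·log₂(0.20) = 0.4644
Sum ≈ 2.6360 → 2.636 bits.

2.636 bits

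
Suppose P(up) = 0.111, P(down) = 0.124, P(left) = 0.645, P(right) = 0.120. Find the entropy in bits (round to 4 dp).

1.5006 bits

H = −Σ pᵢ log₂ pᵢ.
−0.111·log₂(0.111) = 0.3520
−0.124·log₂(0.124) = 0.3734
−0.645·log₂(0.645) = 0.4080
−0.120·log₂(0.120) = 0.3671
Sum ≈ 1.5006 → 1.5006 bits.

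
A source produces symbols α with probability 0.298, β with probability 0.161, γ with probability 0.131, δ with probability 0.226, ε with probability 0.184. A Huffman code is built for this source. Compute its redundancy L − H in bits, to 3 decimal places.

Entropy H = −Σ p log₂ p ≈ 2.2631 bits.
Huffman merges: 131/1000+161/1000→73/250; 23/125+113/500→41/100; 73/250+149/500→59/100; 41/100+59/100→1. L = 573/250 ≈ 2.2920.
L − H = 2.2920 − 2.2631 = 0.029 bits.

0.029 bits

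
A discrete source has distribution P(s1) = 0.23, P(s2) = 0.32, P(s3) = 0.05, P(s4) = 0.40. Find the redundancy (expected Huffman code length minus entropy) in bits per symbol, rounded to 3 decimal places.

0.121 bits

Entropy H = −Σ p log₂ p ≈ 1.7586 bits.
Huffman merges: 1/20+23/100→7/25; 7/25+8/25→3/5; 2/5+3/5→1. L = 47/25 ≈ 1.8800.
L − H = 1.8800 − 1.7586 = 0.121 bits.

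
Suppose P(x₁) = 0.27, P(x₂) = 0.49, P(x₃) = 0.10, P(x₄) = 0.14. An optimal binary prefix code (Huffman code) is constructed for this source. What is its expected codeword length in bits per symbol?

Repeatedly combine the two least-probable nodes; the expected code length is the sum of the merged weights.
merge 1/10 + 7/50 → 6/25
merge 6/25 + 27/100 → 51/100
merge 49/100 + 51/100 → 1
L = 6/25 + 51/100 + 1 = 7/4 = 1.75 bits/symbol.

1.75 bits/symbol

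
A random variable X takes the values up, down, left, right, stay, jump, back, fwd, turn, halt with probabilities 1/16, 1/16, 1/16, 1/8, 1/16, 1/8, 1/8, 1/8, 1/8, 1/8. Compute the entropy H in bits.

Each probability is a power of 1/2, so log₂(1/p) is an integer.
H = Σ p·log₂(1/p) = 1/16·4 + 1/16·4 + 1/16·4 + 1/8·3 + 1/16·4 + 1/8·3 + 1/8·3 + 1/8·3 + 1/8·3 + 1/8·3 = 3.25 bits.

3.25 bits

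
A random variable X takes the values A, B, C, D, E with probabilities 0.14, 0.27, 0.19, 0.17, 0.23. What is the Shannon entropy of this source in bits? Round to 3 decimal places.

H = −Σ pᵢ log₂ pᵢ.
−0.14·log₂(0.14) = 0.3971
−0.27·log₂(0.27) = 0.5100
−0.19·log₂(0.19) = 0.4552
−0.17·log₂(0.17) = 0.4346
−0.23·log₂(0.23) = 0.4877
Sum ≈ 2.2846 → 2.285 bits.

2.285 bits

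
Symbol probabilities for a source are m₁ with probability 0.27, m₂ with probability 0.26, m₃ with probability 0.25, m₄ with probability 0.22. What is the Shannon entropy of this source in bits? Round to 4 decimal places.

H = −Σ pᵢ log₂ pᵢ.
−0.27·log₂(0.27) = 0.5100
−0.26·log₂(0.26) = 0.5053
−0.25·log₂(0.25) = 0.5000
−0.22·log₂(0.22) = 0.4806
Sum ≈ 1.9959 → 1.9959 bits.

1.9959 bits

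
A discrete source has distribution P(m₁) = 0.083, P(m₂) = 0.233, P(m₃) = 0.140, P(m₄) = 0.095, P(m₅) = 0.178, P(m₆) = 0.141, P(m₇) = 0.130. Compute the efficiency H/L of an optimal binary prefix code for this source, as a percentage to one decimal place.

Entropy H = −Σ p log₂ p ≈ 2.7318 bits.
Huffman merges: 83/1000+19/200→89/500; 13/100+7/50→27/100; 141/1000+89/500→319/1000; 89/500+233/1000→411/1000; 27/100+319/1000→589/1000; 411/1000+589/1000→1. L = 2767/1000 ≈ 2.7670.
Efficiency = H/L = 2.7318/2.7670 = 98.7%.

98.7%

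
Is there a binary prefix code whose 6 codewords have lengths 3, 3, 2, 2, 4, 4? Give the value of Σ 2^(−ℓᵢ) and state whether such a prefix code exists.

With common denominator 2^4 = 16: Σ 2^(−ℓᵢ) = 2/16 + 2/16 + 4/16 + 4/16 + 1/16 + 1/16 = 14/16 = 0.875.
Kraft's inequality requires Σ ≤ 1; here Σ = 0.875 ≤ 1, so such a prefix code exists.

0.875; yes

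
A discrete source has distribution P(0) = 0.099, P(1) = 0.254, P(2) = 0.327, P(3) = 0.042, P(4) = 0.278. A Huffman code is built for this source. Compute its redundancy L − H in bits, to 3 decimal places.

0.076 bits

Entropy H = −Σ p log₂ p ≈ 2.0653 bits.
Huffman merges: 21/500+99/1000→141/1000; 141/1000+127/500→79/200; 139/500+327/1000→121/200; 79/200+121/200→1. L = 2141/1000 ≈ 2.1410.
L − H = 2.1410 − 2.0653 = 0.076 bits.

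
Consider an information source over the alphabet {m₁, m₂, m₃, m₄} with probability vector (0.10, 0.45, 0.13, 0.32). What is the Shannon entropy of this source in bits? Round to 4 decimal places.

H = −Σ pᵢ log₂ pᵢ.
−0.10·log₂(0.10) = 0.3322
−0.45·log₂(0.45) = 0.5184
−0.13·log₂(0.13) = 0.3826
−0.32·log₂(0.32) = 0.5260
Sum ≈ 1.7593 → 1.7593 bits.

1.7593 bits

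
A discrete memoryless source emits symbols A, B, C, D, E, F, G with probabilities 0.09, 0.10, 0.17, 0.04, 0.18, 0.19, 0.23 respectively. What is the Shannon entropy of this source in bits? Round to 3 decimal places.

H = −Σ pᵢ log₂ pᵢ.
−0.09·log₂(0.09) = 0.3127
−0.10·log₂(0.10) = 0.3322
−0.17·log₂(0.17) = 0.4346
−0.04·log₂(0.04) = 0.1858
−0.18·log₂(0.18) = 0.4453
−0.19·log₂(0.19) = 0.4552
−0.23·log₂(0.23) = 0.4877
Sum ≈ 2.6534 → 2.653 bits.

2.653 bits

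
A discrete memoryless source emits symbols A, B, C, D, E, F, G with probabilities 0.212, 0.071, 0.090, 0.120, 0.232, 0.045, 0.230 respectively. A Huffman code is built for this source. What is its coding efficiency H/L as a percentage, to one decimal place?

98.3%

Entropy H = −Σ p log₂ p ≈ 2.6031 bits.
Huffman merges: 9/200+71/1000→29/250; 9/100+29/250→103/500; 3/25+103/500→163/500; 53/250+23/100→221/500; 29/125+163/500→279/500; 221/500+279/500→1. L = 331/125 ≈ 2.6480.
Efficiency = H/L = 2.6031/2.6480 = 98.3%.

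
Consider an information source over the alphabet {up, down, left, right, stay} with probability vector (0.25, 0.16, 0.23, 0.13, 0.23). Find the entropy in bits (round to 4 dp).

2.2810 bits

H = −Σ pᵢ log₂ pᵢ.
−0.25·log₂(0.25) = 0.5000
−0.16·log₂(0.16) = 0.4230
−0.23·log₂(0.23) = 0.4877
−0.13·log₂(0.13) = 0.3826
−0.23·log₂(0.23) = 0.4877
Sum ≈ 2.2810 → 2.2810 bits.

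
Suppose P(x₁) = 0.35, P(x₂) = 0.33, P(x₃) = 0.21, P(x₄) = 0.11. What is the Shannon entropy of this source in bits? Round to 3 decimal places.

1.881 bits

H = −Σ pᵢ log₂ pᵢ.
−0.35·log₂(0.35) = 0.5301
−0.33·log₂(0.33) = 0.5278
−0.21·log₂(0.21) = 0.4728
−0.11·log₂(0.11) = 0.3503
Sum ≈ 1.8810 → 1.881 bits.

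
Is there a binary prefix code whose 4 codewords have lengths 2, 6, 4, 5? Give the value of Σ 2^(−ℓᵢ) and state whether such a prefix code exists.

0.359375; yes

With common denominator 2^6 = 64: Σ 2^(−ℓᵢ) = 16/64 + 1/64 + 4/64 + 2/64 = 23/64 = 0.359375.
Kraft's inequality requires Σ ≤ 1; here Σ = 0.359375 ≤ 1, so such a prefix code exists.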